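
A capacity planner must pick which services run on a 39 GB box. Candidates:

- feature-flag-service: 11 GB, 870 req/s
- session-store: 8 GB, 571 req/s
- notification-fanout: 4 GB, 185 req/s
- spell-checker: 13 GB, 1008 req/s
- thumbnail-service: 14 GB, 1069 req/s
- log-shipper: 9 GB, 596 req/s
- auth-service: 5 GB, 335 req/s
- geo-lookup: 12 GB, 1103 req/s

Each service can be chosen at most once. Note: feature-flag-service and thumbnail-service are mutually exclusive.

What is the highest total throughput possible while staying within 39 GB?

Greedy by ratio would take feature-flag-service + spell-checker + geo-lookup: 36 GB used, total 2981.
The 11 GB tied up in feature-flag-service is better spent on thumbnail-service — total rises to 3180 (39 GB).
Every other selection either busts 39 GB or breaks a pairing rule or fails to beat 3180.

3180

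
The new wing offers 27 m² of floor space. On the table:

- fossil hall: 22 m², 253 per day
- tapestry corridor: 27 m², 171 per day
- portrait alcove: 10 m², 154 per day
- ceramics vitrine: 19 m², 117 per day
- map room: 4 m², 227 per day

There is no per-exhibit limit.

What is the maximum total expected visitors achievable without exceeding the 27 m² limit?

1362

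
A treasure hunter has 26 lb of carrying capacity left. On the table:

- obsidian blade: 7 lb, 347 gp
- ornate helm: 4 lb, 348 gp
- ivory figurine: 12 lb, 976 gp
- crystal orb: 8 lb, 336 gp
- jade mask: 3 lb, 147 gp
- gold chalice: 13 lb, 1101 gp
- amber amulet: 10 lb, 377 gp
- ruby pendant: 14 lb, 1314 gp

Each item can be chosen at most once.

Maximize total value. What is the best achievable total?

2290

Filling by ratio: obsidian blade + ornate helm + ruby pendant for 2009, with 1 lb left unused.
Replace obsidian blade and ornate helm with ivory figurine: the trade gains 281 net, giving 2290 at 26 lb.
Every other selection either busts 26 lb or fails to beat 2290.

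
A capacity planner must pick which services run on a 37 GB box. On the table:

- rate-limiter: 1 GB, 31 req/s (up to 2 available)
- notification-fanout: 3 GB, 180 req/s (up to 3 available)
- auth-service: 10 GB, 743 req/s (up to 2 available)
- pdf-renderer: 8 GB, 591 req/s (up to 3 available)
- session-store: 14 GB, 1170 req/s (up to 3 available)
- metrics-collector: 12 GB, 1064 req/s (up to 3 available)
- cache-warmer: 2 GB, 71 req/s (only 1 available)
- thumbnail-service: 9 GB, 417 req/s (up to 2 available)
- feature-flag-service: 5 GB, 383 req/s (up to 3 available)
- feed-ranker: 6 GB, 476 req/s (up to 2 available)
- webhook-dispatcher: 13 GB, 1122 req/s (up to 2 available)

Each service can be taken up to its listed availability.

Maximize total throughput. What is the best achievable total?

Greedy by ratio would take rate-limiter + 3×metrics-collector: 37 GB used, total 3223.
The 13 GB tied up in rate-limiter and metrics-collector is better spent on webhook-dispatcher — total rises to 3250 (37 GB).
No other feasible combination exceeds 3250.

3250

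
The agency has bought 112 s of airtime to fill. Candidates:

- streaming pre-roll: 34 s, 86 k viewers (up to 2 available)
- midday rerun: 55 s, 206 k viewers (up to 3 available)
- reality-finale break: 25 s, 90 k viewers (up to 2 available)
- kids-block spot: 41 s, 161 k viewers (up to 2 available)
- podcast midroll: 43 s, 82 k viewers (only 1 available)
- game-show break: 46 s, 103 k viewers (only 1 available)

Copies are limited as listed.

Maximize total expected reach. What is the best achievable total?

By expected reach per s: kids-block spot 3.93, midday rerun 3.75, reality-finale break 3.60 lead.
Taking reality-finale break + 2×kids-block spot: 107 s used, 412 in expected reach.

412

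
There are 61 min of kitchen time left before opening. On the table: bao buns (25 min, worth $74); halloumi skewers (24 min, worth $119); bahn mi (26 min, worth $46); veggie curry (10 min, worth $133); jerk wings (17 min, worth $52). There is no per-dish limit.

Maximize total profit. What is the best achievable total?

798

Best packing: 6×veggie curry — 60 min, 798 total.
The spare 1 min is too small for any remaining dish, and no exchange beats 798.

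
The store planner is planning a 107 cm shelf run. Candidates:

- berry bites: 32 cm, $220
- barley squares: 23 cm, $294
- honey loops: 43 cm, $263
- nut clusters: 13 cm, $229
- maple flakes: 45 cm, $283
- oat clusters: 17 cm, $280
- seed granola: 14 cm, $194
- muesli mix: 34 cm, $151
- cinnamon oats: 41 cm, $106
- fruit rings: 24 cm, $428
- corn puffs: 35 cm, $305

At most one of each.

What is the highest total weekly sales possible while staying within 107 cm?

A density-first pass picks barley squares + nut clusters + oat clusters + seed granola + fruit rings — 1425 at 91 cm.
Replace barley squares with corn puffs: the trade gains 11 net, giving 1436 at 103 cm.
Nothing else within 107 cm beats 1436.

1436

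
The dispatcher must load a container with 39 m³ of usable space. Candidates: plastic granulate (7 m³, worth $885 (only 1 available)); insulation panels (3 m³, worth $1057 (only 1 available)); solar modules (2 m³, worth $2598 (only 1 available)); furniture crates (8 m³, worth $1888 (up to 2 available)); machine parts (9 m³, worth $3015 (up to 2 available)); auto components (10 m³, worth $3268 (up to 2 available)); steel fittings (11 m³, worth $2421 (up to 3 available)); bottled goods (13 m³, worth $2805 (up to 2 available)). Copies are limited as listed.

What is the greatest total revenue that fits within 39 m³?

A density-first pass picks insulation panels + solar modules + 2×machine parts + auto components — 12953 at 33 m³.
The 12 m³ tied up in insulation panels and machine parts is better spent on furniture crates + auto components — total rises to 14037 (39 m³).
Nothing else within 39 m³ beats 14037.

14037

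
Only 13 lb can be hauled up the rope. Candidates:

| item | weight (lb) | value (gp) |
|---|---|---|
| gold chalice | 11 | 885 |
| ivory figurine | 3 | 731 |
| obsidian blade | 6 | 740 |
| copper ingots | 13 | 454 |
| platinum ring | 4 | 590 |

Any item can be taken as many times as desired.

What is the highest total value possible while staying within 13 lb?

Ranking by ratio (value/lb): ivory figurine 243.67, platinum ring 147.50, obsidian blade 123.33.
Best packing: 4×ivory figurine — 12 lb, 2924 total.

2924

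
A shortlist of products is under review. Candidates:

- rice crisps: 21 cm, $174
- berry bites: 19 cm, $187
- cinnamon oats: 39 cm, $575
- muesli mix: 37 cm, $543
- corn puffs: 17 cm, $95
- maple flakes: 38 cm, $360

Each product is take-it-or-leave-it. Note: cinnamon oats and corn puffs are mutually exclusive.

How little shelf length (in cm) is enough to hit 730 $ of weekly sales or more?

56

Minimise cm subject to total weekly sales ≥ 730.
berry bites + muesli mix: 730 weekly sales at 56 cm.
Below 56 cm the best achievable stays under 730.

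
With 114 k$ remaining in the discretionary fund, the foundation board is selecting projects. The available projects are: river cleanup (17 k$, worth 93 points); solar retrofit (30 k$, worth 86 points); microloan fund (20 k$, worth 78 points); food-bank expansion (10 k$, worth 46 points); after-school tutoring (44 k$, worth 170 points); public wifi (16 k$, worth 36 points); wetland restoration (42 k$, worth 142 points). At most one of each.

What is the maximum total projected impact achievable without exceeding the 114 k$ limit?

By projected impact per k$: river cleanup 5.47, food-bank expansion 4.60, microloan fund 3.90 lead.
The ratio heuristic lands on river cleanup + microloan fund + food-bank expansion + after-school tutoring + public wifi (423) but leaves 7 k$ idle.
Replace microloan fund and public wifi with wetland restoration: the trade gains 28 net, giving 451 at 113 k$.
No other feasible combination exceeds 451.

451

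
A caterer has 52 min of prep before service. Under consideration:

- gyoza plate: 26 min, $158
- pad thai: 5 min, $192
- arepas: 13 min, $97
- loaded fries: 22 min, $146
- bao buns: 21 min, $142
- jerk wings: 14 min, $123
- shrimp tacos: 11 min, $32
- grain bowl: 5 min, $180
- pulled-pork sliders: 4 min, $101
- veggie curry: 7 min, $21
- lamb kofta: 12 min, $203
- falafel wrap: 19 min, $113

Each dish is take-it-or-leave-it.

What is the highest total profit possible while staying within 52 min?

834

Taking the top-ratio dishes first gives pad thai + jerk wings + grain bowl + pulled-pork sliders + veggie curry + lamb kofta for 820 (47 min).
Dropping jerk wings and veggie curry frees 21 min; slotting in gyoza plate (26 min) lifts the total to 834 at 52 min.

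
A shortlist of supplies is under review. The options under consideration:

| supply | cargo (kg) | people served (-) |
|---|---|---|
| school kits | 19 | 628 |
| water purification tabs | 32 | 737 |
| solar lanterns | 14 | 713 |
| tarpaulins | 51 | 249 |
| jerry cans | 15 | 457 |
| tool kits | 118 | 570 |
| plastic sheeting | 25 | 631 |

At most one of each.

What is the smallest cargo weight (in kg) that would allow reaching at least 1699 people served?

48

Need the lightest bundle worth ≥ 1699.
school kits + solar lanterns + jerry cans reaches 1798 using 48 kg.
Any bundle with less than 48 kg falls short of 1699.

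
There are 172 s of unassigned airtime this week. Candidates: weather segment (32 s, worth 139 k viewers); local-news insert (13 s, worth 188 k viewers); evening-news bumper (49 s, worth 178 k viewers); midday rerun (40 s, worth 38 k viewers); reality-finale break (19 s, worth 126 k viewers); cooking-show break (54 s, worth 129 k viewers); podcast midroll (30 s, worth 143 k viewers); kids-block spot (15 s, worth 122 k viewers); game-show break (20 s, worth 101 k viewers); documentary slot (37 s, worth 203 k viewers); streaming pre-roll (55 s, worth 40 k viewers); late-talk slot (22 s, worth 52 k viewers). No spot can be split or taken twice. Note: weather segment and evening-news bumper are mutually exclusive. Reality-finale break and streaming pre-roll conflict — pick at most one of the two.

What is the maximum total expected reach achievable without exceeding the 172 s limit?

1022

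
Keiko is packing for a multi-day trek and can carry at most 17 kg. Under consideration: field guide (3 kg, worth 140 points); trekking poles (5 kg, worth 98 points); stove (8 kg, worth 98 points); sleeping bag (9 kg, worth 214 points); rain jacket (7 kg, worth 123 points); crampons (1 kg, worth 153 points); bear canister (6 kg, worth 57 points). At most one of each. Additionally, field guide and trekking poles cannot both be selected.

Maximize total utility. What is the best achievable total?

507

Taking field guide + sleeping bag + crampons: 13 kg used, 507 in utility.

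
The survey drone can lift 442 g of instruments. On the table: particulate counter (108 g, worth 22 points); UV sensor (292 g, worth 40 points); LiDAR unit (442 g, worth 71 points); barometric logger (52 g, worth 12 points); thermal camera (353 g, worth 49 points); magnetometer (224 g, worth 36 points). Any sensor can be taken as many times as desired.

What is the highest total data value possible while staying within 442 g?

Taking 8×barometric logger: 416 g used, 96 in data value.
That's the maximum — no swap from here does better than 96.

96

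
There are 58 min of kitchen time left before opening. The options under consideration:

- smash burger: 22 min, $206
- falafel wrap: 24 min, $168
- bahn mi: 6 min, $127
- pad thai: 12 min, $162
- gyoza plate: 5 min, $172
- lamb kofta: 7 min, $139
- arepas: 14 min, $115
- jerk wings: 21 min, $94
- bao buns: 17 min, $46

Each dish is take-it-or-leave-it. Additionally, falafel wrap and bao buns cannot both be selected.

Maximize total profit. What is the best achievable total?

Smash burger + bahn mi + pad thai + gyoza plate + lamb kofta uses 52 of the 58 min and totals 806.
Nothing else feasible within 58 min beats 806.

806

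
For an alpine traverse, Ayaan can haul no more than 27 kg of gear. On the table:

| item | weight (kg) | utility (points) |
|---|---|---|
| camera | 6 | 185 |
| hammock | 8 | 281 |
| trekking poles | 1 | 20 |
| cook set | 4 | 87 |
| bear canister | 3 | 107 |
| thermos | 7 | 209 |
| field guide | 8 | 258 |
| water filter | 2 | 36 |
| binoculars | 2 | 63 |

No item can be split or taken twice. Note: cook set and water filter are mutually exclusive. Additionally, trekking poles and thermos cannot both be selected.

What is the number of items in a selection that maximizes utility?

The maximum utility within 27 kg is 894.
One optimal bundle: camera + hammock + bear canister + field guide + binoculars (27 kg).
Every optimal selection uses 5 items.

5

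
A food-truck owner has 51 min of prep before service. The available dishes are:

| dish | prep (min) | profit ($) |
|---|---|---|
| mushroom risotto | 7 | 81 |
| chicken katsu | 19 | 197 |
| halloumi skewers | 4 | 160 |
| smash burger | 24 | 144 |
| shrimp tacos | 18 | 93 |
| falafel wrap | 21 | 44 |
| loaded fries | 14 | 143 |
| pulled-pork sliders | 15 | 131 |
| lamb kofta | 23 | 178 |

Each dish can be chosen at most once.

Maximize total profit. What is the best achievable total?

581

The ratio ordering already packs tightly: mushroom risotto + chicken katsu + halloumi skewers + loaded fries, 44 min, 581.
The closest alternative, mushroom risotto + chicken katsu + halloumi skewers + pulled-pork sliders, reaches only 569.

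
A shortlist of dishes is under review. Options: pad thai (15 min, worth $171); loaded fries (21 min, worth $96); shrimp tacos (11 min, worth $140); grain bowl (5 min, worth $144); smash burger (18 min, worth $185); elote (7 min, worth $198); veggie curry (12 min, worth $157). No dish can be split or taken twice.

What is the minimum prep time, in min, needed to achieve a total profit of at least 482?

23

Need the lightest bundle worth ≥ 482.
shrimp tacos + grain bowl + elote reaches 482 using 23 min.
No combination under 23 min hits 482.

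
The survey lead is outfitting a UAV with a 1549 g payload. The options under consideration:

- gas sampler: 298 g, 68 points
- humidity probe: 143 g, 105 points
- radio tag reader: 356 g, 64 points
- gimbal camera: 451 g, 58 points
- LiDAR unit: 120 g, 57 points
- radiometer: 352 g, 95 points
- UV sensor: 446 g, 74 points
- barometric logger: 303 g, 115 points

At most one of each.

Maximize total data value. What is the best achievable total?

Density check — humidity probe 0.73, LiDAR unit 0.47, barometric logger 0.38 are the best per g.
Filling by ratio: gas sampler + humidity probe + LiDAR unit + radiometer + barometric logger for 440, with 333 g left unused.
The 120 g tied up in LiDAR unit is better spent on UV sensor — total rises to 457 (1542 g).
Nothing else within 1549 g beats 457.

457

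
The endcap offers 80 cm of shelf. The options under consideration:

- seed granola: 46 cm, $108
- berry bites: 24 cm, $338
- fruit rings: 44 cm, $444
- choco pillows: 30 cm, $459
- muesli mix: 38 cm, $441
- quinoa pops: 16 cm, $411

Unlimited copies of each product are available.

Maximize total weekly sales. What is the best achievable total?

2055

By weekly sales per cm: quinoa pops 25.69, choco pillows 15.30, berry bites 14.08, muesli mix 11.61 lead.
5×quinoa pops uses 80 of the 80 cm and totals 2055.
Nothing else within 80 cm beats 2055.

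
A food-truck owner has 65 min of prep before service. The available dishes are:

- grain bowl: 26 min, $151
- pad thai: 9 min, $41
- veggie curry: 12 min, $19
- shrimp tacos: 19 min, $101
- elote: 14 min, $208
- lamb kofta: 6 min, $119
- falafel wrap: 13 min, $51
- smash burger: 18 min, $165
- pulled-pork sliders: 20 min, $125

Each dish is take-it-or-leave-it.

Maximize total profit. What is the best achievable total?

643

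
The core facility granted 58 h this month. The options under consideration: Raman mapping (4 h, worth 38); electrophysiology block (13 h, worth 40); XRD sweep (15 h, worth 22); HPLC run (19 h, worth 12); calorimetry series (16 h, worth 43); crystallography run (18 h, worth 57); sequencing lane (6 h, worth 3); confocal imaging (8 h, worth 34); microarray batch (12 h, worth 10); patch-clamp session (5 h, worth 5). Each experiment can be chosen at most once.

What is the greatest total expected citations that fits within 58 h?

191

Ranking by ratio (expected citations/h): Raman mapping 9.50, confocal imaging 4.25, crystallography run 3.17.
Best packing: Raman mapping + electrophysiology block + XRD sweep + crystallography run + confocal imaging — 58 h, 191 total.
Runner-up Raman mapping + electrophysiology block + calorimetry series + crystallography run + patch-clamp session tops out at 183.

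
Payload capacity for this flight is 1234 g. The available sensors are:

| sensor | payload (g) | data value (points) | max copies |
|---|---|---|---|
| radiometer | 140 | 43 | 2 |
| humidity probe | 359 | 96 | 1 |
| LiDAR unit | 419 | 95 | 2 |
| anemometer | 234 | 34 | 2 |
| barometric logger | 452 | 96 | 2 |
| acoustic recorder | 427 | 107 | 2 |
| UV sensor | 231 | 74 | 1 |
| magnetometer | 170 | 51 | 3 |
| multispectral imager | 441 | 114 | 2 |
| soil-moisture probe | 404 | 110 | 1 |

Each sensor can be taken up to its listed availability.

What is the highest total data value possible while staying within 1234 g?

Greedy by ratio would take 2×radiometer + UV sensor + 3×magnetometer: 1021 g used, total 313.
Dropping magnetometer frees 170 g; slotting in humidity probe (359 g) lifts the total to 358 at 1210 g.

358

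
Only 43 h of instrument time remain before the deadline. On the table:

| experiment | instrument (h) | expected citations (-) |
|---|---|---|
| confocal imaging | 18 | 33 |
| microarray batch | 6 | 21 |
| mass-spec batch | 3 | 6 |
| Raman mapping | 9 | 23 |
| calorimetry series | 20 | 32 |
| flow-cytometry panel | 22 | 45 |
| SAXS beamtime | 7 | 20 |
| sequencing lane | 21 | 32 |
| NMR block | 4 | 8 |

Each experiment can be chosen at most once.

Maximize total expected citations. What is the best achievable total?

103

Ranking by ratio (expected citations/h): microarray batch 3.50, SAXS beamtime 2.86, Raman mapping 2.56.
Greedy by ratio would take microarray batch + mass-spec batch + Raman mapping + SAXS beamtime + NMR block: 29 h used, total 78.
Replace NMR block with confocal imaging: the trade gains 25 net, giving 103 at 43 h.
Every other selection either busts 43 h or fails to beat 103.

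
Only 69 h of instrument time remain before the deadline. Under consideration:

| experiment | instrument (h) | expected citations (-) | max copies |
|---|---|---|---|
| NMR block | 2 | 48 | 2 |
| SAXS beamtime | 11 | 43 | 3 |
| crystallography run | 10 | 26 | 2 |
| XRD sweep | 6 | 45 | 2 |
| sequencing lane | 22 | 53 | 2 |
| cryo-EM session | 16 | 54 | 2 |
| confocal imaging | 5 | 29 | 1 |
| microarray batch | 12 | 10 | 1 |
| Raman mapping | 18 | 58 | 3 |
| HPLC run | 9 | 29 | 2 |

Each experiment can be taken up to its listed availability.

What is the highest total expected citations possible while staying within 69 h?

384

Greedy by ratio would take 2×NMR block + 3×SAXS beamtime + 2×XRD sweep + confocal imaging + HPLC run: 63 h used, total 373.
Dropping SAXS beamtime frees 11 h; slotting in cryo-EM session (16 h) lifts the total to 384 at 68 h.
Nothing else within 69 h beats 384.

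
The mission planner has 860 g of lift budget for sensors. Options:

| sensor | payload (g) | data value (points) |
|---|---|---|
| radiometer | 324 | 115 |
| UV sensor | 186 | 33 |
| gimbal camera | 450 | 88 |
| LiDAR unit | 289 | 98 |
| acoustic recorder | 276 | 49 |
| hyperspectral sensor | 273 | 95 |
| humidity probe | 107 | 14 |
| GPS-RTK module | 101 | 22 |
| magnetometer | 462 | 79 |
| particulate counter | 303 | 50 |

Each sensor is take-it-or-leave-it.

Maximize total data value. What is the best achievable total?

249

Ranking by ratio (data value/g): radiometer 0.35, hyperspectral sensor 0.35, LiDAR unit 0.34, GPS-RTK module 0.22.
A density-first pass picks radiometer + hyperspectral sensor + humidity probe + GPS-RTK module — 246 at 805 g.
Replace hyperspectral sensor with LiDAR unit: the trade gains 3 net, giving 249 at 821 g.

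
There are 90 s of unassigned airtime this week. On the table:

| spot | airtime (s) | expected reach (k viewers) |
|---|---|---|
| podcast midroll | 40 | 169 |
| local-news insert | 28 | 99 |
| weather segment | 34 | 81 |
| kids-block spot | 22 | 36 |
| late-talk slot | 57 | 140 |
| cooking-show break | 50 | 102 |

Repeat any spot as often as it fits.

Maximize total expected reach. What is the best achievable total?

338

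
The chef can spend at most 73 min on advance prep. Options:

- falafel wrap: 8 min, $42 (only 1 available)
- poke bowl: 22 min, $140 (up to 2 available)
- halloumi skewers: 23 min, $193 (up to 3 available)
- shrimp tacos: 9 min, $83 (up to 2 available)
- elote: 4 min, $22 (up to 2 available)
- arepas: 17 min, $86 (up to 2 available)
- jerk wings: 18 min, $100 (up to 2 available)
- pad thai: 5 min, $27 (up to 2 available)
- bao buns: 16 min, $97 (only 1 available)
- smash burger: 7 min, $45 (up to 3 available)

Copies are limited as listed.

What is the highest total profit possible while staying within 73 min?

Density check — shrimp tacos 9.22, halloumi skewers 8.39, smash burger 6.43 are the best per min.
A density-first pass picks 2×halloumi skewers + 2×shrimp tacos + smash burger — 597 at 71 min.
Replace smash burger with elote + pad thai: the trade gains 4 net, giving 601 at 73 min.

601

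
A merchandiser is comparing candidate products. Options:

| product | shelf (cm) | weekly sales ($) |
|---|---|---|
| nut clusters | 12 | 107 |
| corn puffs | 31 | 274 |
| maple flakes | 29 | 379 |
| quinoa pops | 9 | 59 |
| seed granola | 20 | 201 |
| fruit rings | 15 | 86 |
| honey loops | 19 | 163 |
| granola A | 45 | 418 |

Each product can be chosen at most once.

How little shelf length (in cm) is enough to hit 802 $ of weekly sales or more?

Look for the lowest-shelf combination reaching 802.
Taking maple flakes + quinoa pops + seed granola + honey loops gives 802 (≥ 802) for 77 cm.
Any bundle with less than 77 cm falls short of 802.

77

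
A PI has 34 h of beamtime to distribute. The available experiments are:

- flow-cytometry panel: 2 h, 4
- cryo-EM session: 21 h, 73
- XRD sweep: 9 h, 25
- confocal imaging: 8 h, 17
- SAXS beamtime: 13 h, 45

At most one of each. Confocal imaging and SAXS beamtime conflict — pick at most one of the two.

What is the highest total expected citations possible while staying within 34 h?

118

By expected citations per h: cryo-EM session 3.48, SAXS beamtime 3.46, XRD sweep 2.78 lead.
Cryo-EM session + SAXS beamtime uses 34 of the 34 h and totals 118.
Runner-up flow-cytometry panel + cryo-EM session + XRD sweep tops out at 102.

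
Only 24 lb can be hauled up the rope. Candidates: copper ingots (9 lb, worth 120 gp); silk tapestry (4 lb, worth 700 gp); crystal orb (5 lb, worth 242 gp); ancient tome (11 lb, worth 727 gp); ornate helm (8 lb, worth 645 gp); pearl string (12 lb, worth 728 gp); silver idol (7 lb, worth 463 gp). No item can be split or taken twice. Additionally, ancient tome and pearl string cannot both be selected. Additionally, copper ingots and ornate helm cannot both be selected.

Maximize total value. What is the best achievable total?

By value per lb: silk tapestry 175.00, ornate helm 80.62, silver idol 66.14, ancient tome 66.09 lead.
A density-first pass picks silk tapestry + crystal orb + ornate helm + silver idol — 2050 at 24 lb.
Dropping crystal orb and silver idol frees 12 lb; slotting in pearl string (12 lb) lifts the total to 2073 at 24 lb.
The closest alternative, silk tapestry + ancient tome + ornate helm, reaches only 2072.

2073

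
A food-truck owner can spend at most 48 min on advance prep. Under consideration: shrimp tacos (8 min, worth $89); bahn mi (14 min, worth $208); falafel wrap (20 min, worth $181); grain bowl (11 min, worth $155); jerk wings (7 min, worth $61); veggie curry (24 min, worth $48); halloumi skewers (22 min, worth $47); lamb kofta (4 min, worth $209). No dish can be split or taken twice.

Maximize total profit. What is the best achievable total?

722

Taking shrimp tacos + bahn mi + grain bowl + jerk wings + lamb kofta: 44 min used, 722 in profit.
An exhaustive check of the 256 subsets confirms 722.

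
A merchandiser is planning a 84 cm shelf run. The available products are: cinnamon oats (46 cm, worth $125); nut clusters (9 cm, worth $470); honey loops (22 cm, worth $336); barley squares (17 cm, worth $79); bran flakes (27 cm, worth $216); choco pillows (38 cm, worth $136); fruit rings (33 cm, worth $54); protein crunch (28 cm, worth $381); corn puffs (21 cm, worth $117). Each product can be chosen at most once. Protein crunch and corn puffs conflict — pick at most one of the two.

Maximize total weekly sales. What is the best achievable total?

Nut clusters + honey loops + barley squares + protein crunch uses 76 of the 84 cm and totals 1266.

1266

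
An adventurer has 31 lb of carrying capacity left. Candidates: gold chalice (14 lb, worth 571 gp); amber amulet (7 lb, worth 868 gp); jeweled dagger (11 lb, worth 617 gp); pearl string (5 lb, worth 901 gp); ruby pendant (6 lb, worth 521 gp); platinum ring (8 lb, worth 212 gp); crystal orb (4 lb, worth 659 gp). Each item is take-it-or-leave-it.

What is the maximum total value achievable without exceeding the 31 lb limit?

3161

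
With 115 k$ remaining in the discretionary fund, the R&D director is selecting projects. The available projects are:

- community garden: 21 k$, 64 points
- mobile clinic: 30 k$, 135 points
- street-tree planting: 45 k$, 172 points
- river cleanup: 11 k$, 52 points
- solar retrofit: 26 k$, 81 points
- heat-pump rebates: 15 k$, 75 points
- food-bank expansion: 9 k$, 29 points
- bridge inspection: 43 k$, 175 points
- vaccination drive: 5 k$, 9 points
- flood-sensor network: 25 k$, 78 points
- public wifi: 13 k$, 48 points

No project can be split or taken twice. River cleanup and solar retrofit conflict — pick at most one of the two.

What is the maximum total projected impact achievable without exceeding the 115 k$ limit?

By projected impact per k$: heat-pump rebates 5.00, river cleanup 4.73, mobile clinic 4.50 lead.
Mobile clinic + river cleanup + heat-pump rebates + bridge inspection + public wifi uses 112 of the 115 k$ and totals 485.
No other feasible combination exceeds 485.

485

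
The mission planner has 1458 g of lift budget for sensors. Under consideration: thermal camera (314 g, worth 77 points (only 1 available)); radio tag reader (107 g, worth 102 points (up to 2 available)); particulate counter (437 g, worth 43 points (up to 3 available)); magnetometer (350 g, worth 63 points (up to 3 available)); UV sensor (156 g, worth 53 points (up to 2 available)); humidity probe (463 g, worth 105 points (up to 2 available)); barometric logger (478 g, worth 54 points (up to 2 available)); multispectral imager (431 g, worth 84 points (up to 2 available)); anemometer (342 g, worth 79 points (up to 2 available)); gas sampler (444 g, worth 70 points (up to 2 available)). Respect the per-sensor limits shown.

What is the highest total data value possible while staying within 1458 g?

Density check — radio tag reader 0.95, UV sensor 0.34, thermal camera 0.25 are the best per g.
Greedy by ratio would take thermal camera + 2×radio tag reader + 2×UV sensor + anemometer: 1182 g used, total 466.
Replace thermal camera and anemometer with 2×humidity probe: the trade gains 54 net, giving 520 at 1452 g.

520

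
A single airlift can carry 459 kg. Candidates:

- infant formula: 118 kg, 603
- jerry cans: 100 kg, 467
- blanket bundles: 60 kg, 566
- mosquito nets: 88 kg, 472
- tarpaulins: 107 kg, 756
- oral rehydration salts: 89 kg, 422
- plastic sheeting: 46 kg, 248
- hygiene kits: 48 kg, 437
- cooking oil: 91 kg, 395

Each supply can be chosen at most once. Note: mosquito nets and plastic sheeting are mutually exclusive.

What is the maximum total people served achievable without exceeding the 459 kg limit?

2896

Jerry cans + blanket bundles + tarpaulins + oral rehydration salts + plastic sheeting + hygiene kits uses 450 of the 459 kg and totals 2896.
Next best is jerry cans + blanket bundles + tarpaulins + plastic sheeting + hygiene kits + cooking oil at 2869 (452 kg) — short by 27.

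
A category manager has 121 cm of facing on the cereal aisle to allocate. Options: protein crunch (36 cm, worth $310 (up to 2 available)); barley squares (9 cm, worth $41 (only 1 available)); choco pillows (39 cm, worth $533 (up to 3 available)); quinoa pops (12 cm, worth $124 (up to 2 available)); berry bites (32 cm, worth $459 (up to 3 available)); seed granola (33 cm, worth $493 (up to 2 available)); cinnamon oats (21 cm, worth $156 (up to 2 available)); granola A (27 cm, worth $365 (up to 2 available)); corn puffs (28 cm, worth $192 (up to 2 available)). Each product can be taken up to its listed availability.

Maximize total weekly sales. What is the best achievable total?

Filling by ratio: barley squares + quinoa pops + berry bites + 2×seed granola for 1610, with 2 cm left unused.
Dropping barley squares and quinoa pops and berry bites frees 53 cm; slotting in 2×granola A (54 cm) lifts the total to 1716 at 120 cm.

1716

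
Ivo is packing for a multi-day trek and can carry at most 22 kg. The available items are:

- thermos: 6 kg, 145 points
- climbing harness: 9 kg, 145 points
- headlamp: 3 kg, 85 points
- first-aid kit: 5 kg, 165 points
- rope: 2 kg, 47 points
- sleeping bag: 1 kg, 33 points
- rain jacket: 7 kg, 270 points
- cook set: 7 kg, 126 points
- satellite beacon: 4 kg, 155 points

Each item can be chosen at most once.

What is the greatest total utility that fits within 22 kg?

By utility per kg: satellite beacon 38.75, rain jacket 38.57, first-aid kit 33.00, sleeping bag 33.00 lead.
Headlamp + first-aid kit + rope + sleeping bag + rain jacket + satellite beacon uses 22 of the 22 kg and totals 755.

755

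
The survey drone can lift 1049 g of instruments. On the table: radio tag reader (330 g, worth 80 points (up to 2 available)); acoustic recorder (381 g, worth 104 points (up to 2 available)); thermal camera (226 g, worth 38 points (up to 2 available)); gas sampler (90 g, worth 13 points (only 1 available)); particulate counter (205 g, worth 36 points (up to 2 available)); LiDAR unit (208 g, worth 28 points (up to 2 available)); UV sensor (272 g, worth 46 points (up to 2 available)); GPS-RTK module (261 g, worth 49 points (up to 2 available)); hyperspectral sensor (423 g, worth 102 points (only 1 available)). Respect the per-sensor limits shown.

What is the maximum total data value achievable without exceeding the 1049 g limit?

264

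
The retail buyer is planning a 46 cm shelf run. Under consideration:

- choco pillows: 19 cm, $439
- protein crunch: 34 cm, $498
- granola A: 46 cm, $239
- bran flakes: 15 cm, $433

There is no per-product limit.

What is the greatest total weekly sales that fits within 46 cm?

By weekly sales per cm: bran flakes 28.87, choco pillows 23.11, protein crunch 14.65, granola A 5.20 lead.
Taking 3×bran flakes: 45 cm used, 1299 in weekly sales.

1299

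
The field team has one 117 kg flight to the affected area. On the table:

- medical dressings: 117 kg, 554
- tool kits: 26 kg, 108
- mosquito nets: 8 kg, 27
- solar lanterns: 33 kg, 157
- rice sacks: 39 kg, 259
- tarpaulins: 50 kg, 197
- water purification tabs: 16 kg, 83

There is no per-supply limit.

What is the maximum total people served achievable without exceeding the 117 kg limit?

777

The ratio ordering already packs tightly: 3×rice sacks, 117 kg, 777.
That's the maximum — no swap from here does better than 777.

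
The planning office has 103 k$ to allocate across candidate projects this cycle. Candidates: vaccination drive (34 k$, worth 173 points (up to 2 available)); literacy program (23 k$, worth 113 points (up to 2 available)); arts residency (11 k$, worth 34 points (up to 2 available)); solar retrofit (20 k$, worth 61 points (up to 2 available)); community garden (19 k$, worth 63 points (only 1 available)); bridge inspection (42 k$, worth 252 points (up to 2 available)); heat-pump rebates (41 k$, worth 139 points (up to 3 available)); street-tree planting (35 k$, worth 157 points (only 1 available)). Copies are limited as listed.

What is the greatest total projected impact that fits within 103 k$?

567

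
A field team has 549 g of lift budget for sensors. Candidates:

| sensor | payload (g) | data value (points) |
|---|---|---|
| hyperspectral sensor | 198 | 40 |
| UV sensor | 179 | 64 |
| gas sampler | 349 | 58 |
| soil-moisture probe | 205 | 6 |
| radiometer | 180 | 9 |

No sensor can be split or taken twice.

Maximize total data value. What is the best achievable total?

122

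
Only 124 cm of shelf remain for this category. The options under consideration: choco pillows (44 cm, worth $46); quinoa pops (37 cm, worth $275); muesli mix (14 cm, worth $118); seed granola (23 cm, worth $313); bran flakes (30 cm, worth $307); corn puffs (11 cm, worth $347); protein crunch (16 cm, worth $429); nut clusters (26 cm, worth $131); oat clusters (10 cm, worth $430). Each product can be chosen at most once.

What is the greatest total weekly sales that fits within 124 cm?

By weekly sales per cm: oat clusters 43.00, corn puffs 31.55, protein crunch 26.81, seed granola 13.61 lead.
The ratio heuristic lands on muesli mix + seed granola + bran flakes + corn puffs + protein crunch + oat clusters (1944) but leaves 20 cm idle.
The 14 cm tied up in muesli mix is better spent on nut clusters — total rises to 1957 (116 cm).
Next best is muesli mix + seed granola + bran flakes + corn puffs + protein crunch + oat clusters at 1944 (104 cm) — short by 13.

1957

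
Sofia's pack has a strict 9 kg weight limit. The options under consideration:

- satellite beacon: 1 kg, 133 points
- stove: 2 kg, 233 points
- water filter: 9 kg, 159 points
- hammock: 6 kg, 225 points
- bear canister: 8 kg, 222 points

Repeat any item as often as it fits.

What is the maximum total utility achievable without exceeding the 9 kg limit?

1197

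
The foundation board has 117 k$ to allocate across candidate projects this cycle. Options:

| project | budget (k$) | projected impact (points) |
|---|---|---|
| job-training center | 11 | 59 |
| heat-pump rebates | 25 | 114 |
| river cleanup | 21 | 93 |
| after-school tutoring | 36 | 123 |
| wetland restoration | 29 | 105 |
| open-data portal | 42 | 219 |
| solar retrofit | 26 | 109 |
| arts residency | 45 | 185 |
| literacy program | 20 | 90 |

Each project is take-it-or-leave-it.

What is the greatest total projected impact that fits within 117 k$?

535

Filling by ratio: job-training center + heat-pump rebates + open-data portal + literacy program for 482, with 19 k$ left unused.
The 31 k$ tied up in job-training center and literacy program is better spent on river cleanup + solar retrofit — total rises to 535 (114 k$).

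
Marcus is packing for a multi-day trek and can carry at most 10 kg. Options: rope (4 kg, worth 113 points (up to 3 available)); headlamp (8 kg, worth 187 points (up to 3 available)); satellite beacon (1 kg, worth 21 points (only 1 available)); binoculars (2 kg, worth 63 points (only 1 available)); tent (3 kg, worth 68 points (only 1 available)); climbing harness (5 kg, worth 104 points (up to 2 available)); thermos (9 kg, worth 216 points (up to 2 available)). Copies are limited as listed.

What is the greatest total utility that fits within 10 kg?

289

By utility per kg: binoculars 31.50, rope 28.25, thermos 24.00 lead.
Taking 2×rope + binoculars: 10 kg used, 289 in utility.
Nothing else within 10 kg beats 289.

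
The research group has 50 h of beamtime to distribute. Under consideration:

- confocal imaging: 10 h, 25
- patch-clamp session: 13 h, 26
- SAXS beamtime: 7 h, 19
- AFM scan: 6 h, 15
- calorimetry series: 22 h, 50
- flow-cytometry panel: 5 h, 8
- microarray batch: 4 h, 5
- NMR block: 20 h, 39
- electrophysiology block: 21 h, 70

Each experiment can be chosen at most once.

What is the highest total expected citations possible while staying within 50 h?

139

The ratio heuristic lands on confocal imaging + SAXS beamtime + AFM scan + flow-cytometry panel + electrophysiology block (137) but leaves 1 h idle.
Replace confocal imaging and AFM scan and flow-cytometry panel with calorimetry series: the trade gains 2 net, giving 139 at 50 h.
Runner-up confocal imaging + SAXS beamtime + AFM scan + flow-cytometry panel + electrophysiology block tops out at 137.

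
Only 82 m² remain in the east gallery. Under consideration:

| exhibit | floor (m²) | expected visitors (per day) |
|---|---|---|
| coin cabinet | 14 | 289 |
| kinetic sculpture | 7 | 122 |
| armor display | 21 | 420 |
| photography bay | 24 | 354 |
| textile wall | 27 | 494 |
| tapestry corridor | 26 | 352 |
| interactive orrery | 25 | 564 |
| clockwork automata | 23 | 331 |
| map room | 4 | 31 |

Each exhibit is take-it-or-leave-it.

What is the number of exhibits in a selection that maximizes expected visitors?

Optimal total is 1600.
One optimal bundle: kinetic sculpture + armor display + textile wall + interactive orrery (80 m²).
All optima have 4 exhibits.

4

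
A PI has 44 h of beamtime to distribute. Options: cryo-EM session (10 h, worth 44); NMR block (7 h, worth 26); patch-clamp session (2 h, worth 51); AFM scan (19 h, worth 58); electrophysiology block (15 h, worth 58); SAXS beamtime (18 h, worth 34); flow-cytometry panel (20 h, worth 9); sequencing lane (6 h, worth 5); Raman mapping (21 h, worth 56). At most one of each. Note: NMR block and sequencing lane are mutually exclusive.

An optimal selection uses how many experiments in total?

4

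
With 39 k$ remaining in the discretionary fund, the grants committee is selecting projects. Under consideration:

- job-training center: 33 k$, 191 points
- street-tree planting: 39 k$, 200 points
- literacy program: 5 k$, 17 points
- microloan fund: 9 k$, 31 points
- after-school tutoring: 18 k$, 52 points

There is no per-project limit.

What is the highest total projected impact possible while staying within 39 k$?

Ranking by ratio (projected impact/k$): job-training center 5.79, street-tree planting 5.13, microloan fund 3.44.
Taking job-training center + literacy program: 38 k$ used, 208 in projected impact.
Every other selection either busts 39 k$ or fails to beat 208.

208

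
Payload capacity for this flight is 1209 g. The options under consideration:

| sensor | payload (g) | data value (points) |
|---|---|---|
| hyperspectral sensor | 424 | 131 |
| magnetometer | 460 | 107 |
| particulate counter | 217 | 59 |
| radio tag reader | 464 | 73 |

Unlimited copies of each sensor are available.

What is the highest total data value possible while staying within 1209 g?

Best packing: 2×hyperspectral sensor + particulate counter — 1065 g, 321 total.

321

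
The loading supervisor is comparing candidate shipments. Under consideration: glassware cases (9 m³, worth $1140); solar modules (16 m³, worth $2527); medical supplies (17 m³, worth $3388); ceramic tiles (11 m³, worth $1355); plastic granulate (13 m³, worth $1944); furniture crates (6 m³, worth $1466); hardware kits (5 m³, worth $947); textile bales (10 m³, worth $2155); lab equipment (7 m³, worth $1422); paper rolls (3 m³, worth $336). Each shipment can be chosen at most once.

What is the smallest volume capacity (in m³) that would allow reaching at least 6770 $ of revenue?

33

Minimise m³ subject to total revenue ≥ 6770.
medical supplies + furniture crates + textile bales reaches 7009 using 33 m³.
Below 33 m³ the best achievable stays under 6770.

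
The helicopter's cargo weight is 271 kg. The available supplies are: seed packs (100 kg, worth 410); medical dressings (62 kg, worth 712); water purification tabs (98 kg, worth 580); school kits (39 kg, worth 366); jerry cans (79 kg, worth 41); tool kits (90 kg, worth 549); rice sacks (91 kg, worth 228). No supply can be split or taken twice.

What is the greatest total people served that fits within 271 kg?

The ratio heuristic lands on medical dressings + school kits + jerry cans + tool kits (1668) but leaves 1 kg idle.
The 118 kg tied up in school kits and jerry cans is better spent on water purification tabs — total rises to 1841 (250 kg).
Next best is seed packs + medical dressings + water purification tabs at 1702 (260 kg) — short by 139.

1841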